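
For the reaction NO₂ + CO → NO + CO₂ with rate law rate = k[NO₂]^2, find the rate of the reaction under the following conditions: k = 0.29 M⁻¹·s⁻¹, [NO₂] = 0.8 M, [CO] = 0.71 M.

0.1856 M/s

Step 1: The rate law is rate = k[NO₂]^2
Step 2: Note that the rate does not depend on [CO] (zero order in CO).
Step 3: rate = 0.29 × (0.8)^2 = 0.1856 M/s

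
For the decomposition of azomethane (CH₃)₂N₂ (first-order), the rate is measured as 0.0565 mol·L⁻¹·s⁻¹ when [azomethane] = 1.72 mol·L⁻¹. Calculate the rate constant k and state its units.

0.03285 s⁻¹

Step 1: rate = k[azomethane]^1, so k = rate / [azomethane]^1.
Step 2: k = 0.0565 / (1.72)^1 = 0.0565 / 1.72.
Step 3: k = 0.03285 s⁻¹.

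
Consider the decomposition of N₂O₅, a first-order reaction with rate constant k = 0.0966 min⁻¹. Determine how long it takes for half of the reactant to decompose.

7.175 min

Step 1: For a first-order reaction, t₁/₂ = ln(2)/k
Step 2: t₁/₂ = ln(2)/0.0966
Step 3: t₁/₂ = 0.6931/0.0966 = 7.175 min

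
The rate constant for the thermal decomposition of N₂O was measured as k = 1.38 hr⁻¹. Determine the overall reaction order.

first order (1)

Step 1: The units of k for an nth-order reaction are (concentration)^(1-n)·(time)⁻¹.
Step 2: Here k has units hr⁻¹, so the concentration exponent is 0.
Step 3: 1 - n = 0 ⇒ n = 1. The reaction is first order.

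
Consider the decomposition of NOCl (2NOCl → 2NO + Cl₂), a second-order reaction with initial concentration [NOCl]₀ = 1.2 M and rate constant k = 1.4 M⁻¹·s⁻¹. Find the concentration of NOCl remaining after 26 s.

0.02686 M

Step 1: For a second-order reaction: 1/[NOCl] = 1/[NOCl]₀ + kt
Step 2: 1/[NOCl] = 1/1.2 + 1.4 × 26
Step 3: 1/[NOCl] = 0.8333 + 36.4 = 37.23
Step 4: [NOCl] = 1/37.23 = 0.02686 M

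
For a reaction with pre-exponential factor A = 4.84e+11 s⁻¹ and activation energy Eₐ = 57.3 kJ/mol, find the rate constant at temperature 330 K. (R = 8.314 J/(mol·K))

4.12e+02 s⁻¹

Step 1: Use the Arrhenius equation: k = A × exp(-Eₐ/RT)
Step 2: Convert Eₐ to J/mol: 57.3 kJ/mol = 57300 J/mol
Step 3: Calculate the exponent: -Eₐ/(RT) = -57300/(8.314 × 330) = -20.88482
Step 4: k = 4.84e+11 × exp(-20.88482)
Step 5: k = 4.84e+11 × 8.50820e-10 = 4.1180e+02 s⁻¹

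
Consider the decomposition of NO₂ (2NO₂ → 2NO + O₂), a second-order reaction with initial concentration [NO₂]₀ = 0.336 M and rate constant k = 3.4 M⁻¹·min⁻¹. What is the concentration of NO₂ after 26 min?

0.01094 M

Step 1: For a second-order reaction: 1/[NO₂] = 1/[NO₂]₀ + kt
Step 2: 1/[NO₂] = 1/0.336 + 3.4 × 26
Step 3: 1/[NO₂] = 2.976 + 88.4 = 91.38
Step 4: [NO₂] = 1/91.38 = 0.01094 M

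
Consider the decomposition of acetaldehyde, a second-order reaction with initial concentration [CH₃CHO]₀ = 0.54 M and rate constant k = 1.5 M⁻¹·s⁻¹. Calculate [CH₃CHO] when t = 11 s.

0.05449 M

Step 1: For a second-order reaction: 1/[CH₃CHO] = 1/[CH₃CHO]₀ + kt
Step 2: 1/[CH₃CHO] = 1/0.54 + 1.5 × 11
Step 3: 1/[CH₃CHO] = 1.852 + 16.5 = 18.35
Step 4: [CH₃CHO] = 1/18.35 = 0.05449 M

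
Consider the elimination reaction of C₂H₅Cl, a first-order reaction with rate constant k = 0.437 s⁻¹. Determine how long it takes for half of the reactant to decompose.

1.586 s

Step 1: For a first-order reaction, t₁/₂ = ln(2)/k
Step 2: t₁/₂ = ln(2)/0.437
Step 3: t₁/₂ = 0.6931/0.437 = 1.586 s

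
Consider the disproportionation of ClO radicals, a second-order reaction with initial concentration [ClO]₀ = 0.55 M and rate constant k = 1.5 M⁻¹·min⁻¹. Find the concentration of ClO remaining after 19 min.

0.03298 M

Step 1: For a second-order reaction: 1/[ClO] = 1/[ClO]₀ + kt
Step 2: 1/[ClO] = 1/0.55 + 1.5 × 19
Step 3: 1/[ClO] = 1.818 + 28.5 = 30.32
Step 4: [ClO] = 1/30.32 = 0.03298 M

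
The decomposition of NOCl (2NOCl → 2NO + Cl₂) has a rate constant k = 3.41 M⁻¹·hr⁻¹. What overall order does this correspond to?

second order (2)

Step 1: The units of k for an nth-order reaction are (concentration)^(1-n)·(time)⁻¹.
Step 2: Here k has units M⁻¹·hr⁻¹, so the concentration exponent is -1.
Step 3: 1 - n = -1 ⇒ n = 2. The reaction is second order.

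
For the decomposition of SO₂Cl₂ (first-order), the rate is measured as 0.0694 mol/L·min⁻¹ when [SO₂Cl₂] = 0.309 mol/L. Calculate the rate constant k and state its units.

0.2246 min⁻¹

Step 1: rate = k[SO₂Cl₂]^1, so k = rate / [SO₂Cl₂]^1.
Step 2: k = 0.0694 / (0.309)^1 = 0.0694 / 0.309.
Step 3: k = 0.2246 min⁻¹.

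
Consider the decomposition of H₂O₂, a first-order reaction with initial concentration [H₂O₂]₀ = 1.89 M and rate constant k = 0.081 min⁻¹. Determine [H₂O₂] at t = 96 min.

0.0007932 M

Step 1: For a first-order reaction: [H₂O₂] = [H₂O₂]₀ × e^(-kt)
Step 2: [H₂O₂] = 1.89 × e^(-0.081 × 96)
Step 3: [H₂O₂] = 1.89 × e^(-7.776)
Step 4: [H₂O₂] = 1.89 × 0.000419688 = 0.0007932 M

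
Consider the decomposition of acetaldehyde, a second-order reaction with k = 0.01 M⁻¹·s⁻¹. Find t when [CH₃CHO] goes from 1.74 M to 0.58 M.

114.9 s

Step 1: For second-order: t = (1/[CH₃CHO] - 1/[CH₃CHO]₀)/k
Step 2: t = (1/0.58 - 1/1.74)/0.01
Step 3: t = (1.724 - 0.5747)/0.01
Step 4: t = 1.149/0.01 = 114.9 s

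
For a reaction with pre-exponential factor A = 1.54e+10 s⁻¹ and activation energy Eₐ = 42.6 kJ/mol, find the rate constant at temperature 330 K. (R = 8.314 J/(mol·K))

2.78e+03 s⁻¹

Step 1: Use the Arrhenius equation: k = A × exp(-Eₐ/RT)
Step 2: Convert Eₐ to J/mol: 42.6 kJ/mol = 42600 J/mol
Step 3: Calculate the exponent: -Eₐ/(RT) = -42600/(8.314 × 330) = -15.52693
Step 4: k = 1.54e+10 × exp(-15.52693)
Step 5: k = 1.54e+10 × 1.80609e-07 = 2.7814e+03 s⁻¹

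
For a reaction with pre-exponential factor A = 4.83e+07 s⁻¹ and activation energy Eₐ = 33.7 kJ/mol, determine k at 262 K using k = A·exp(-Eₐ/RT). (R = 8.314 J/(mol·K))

9.23e+00 s⁻¹

Step 1: Use the Arrhenius equation: k = A × exp(-Eₐ/RT)
Step 2: Convert Eₐ to J/mol: 33.7 kJ/mol = 33700 J/mol
Step 3: Calculate the exponent: -Eₐ/(RT) = -33700/(8.314 × 262) = -15.47101
Step 4: k = 4.83e+07 × exp(-15.47101)
Step 5: k = 4.83e+07 × 1.90997e-07 = 9.2252e+00 s⁻¹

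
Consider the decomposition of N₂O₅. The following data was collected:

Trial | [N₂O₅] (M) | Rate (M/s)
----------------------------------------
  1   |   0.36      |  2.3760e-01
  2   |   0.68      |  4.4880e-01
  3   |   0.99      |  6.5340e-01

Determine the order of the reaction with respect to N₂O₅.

first order (1)

Step 1: Compare trials to find order n where rate₂/rate₁ = ([N₂O₅]₂/[N₂O₅]₁)^n
Step 2: rate₂/rate₁ = 4.4880e-01/2.3760e-01 = 1.889
Step 3: [N₂O₅]₂/[N₂O₅]₁ = 0.68/0.36 = 1.889
Step 4: n = ln(1.889)/ln(1.889) = 1.00 ≈ 1
Step 5: The reaction is first order in N₂O₅.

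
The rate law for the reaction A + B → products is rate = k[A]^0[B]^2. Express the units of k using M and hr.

M⁻¹·hr⁻¹

Step 1: Overall order = 0 + 2 = 2.
Step 2: rate has units M·hr⁻¹; [A]^0[B]^2 has units M^2.
Step 3: k = rate/([A]^0[B]^2), so units of k = M^(1-2)·hr⁻¹ = M⁻¹·hr⁻¹.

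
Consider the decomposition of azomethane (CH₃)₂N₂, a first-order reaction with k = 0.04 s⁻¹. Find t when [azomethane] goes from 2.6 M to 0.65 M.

34.66 s

Step 1: For first-order: t = ln([azomethane]₀/[azomethane])/k
Step 2: t = ln(2.6/0.65)/0.04
Step 3: t = ln(4)/0.04
Step 4: t = 1.386/0.04 = 34.66 s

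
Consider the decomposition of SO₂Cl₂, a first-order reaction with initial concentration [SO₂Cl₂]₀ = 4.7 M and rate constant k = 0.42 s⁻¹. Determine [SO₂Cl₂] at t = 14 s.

0.01314 M

Step 1: For a first-order reaction: [SO₂Cl₂] = [SO₂Cl₂]₀ × e^(-kt)
Step 2: [SO₂Cl₂] = 4.7 × e^(-0.42 × 14)
Step 3: [SO₂Cl₂] = 4.7 × e^(-5.88)
Step 4: [SO₂Cl₂] = 4.7 × 0.00279479 = 0.01314 M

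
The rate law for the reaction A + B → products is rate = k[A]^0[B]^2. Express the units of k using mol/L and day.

(mol/L)⁻¹·day⁻¹

Step 1: Overall order = 0 + 2 = 2.
Step 2: rate has units mol/L·day⁻¹; [A]^0[B]^2 has units (mol/L)^2.
Step 3: k = rate/([A]^0[B]^2), so units of k = (mol/L)^(1-2)·day⁻¹ = (mol/L)⁻¹·day⁻¹.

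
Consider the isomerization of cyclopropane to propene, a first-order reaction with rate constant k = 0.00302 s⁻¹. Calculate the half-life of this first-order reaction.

229.5 s

Step 1: For a first-order reaction, t₁/₂ = ln(2)/k
Step 2: t₁/₂ = ln(2)/0.00302
Step 3: t₁/₂ = 0.6931/0.00302 = 229.5 s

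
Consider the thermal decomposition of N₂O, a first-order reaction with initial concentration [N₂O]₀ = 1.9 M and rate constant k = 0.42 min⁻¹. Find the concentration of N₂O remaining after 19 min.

0.0006503 M

Step 1: For a first-order reaction: [N₂O] = [N₂O]₀ × e^(-kt)
Step 2: [N₂O] = 1.9 × e^(-0.42 × 19)
Step 3: [N₂O] = 1.9 × e^(-7.98)
Step 4: [N₂O] = 1.9 × 0.000342239 = 0.0006503 M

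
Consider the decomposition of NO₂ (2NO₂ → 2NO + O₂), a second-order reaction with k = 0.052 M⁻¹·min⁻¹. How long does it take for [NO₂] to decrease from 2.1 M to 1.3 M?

5.635 min

Step 1: For second-order: t = (1/[NO₂] - 1/[NO₂]₀)/k
Step 2: t = (1/1.3 - 1/2.1)/0.052
Step 3: t = (0.7692 - 0.4762)/0.052
Step 4: t = 0.293/0.052 = 5.635 min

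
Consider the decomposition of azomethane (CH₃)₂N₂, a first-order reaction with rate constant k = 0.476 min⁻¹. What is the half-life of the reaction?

1.456 min

Step 1: For a first-order reaction, t₁/₂ = ln(2)/k
Step 2: t₁/₂ = ln(2)/0.476
Step 3: t₁/₂ = 0.6931/0.476 = 1.456 min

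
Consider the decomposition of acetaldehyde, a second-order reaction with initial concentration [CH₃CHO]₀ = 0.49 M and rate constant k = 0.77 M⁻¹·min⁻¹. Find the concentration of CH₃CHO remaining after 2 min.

0.2793 M

Step 1: For a second-order reaction: 1/[CH₃CHO] = 1/[CH₃CHO]₀ + kt
Step 2: 1/[CH₃CHO] = 1/0.49 + 0.77 × 2
Step 3: 1/[CH₃CHO] = 2.041 + 1.54 = 3.581
Step 4: [CH₃CHO] = 1/3.581 = 0.2793 M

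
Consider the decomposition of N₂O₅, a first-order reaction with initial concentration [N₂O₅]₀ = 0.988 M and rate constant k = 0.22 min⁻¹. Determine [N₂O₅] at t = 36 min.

0.000359 M

Step 1: For a first-order reaction: [N₂O₅] = [N₂O₅]₀ × e^(-kt)
Step 2: [N₂O₅] = 0.988 × e^(-0.22 × 36)
Step 3: [N₂O₅] = 0.988 × e^(-7.92)
Step 4: [N₂O₅] = 0.988 × 0.000363402 = 0.000359 M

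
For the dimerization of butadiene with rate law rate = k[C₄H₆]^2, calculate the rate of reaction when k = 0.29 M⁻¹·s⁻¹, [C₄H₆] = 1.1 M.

0.3509 M/s

Step 1: Identify the rate law: rate = k[C₄H₆]^2
Step 2: Substitute values: rate = 0.29 × (1.1)^2
Step 3: Calculate: rate = 0.29 × 1.21 = 0.3509 M/s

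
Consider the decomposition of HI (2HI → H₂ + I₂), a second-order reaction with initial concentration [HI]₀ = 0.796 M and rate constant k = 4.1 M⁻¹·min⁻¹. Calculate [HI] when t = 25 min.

0.009638 M

Step 1: For a second-order reaction: 1/[HI] = 1/[HI]₀ + kt
Step 2: 1/[HI] = 1/0.796 + 4.1 × 25
Step 3: 1/[HI] = 1.256 + 102.5 = 103.8
Step 4: [HI] = 1/103.8 = 0.009638 M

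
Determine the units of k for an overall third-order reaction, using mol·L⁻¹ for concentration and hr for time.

(mol·L⁻¹)⁻²·hr⁻¹

Step 1: For overall order n, rate = k × (concentration)^n.
Step 2: Rate has units mol·L⁻¹·hr⁻¹; concentration term has units (mol·L⁻¹)^3.
Step 3: k = rate / (concentration)^n, so units of k = (mol·L⁻¹)^(1-3)·hr⁻¹ = (mol·L⁻¹)⁻²·hr⁻¹.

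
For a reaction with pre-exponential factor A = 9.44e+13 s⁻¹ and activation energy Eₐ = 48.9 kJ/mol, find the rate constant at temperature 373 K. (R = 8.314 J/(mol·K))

1.34e+07 s⁻¹

Step 1: Use the Arrhenius equation: k = A × exp(-Eₐ/RT)
Step 2: Convert Eₐ to J/mol: 48.9 kJ/mol = 48900 J/mol
Step 3: Calculate the exponent: -Eₐ/(RT) = -48900/(8.314 × 373) = -15.76849
Step 4: k = 9.44e+13 × exp(-15.76849)
Step 5: k = 9.44e+13 × 1.41851e-07 = 1.3391e+07 s⁻¹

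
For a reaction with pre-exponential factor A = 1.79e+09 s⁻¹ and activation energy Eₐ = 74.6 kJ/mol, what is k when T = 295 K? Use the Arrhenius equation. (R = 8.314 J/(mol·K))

1.10e-04 s⁻¹

Step 1: Use the Arrhenius equation: k = A × exp(-Eₐ/RT)
Step 2: Convert Eₐ to J/mol: 74.6 kJ/mol = 74600 J/mol
Step 3: Calculate the exponent: -Eₐ/(RT) = -74600/(8.314 × 295) = -30.41633
Step 4: k = 1.79e+09 × exp(-30.41633)
Step 5: k = 1.79e+09 × 6.17100e-14 = 1.1046e-04 s⁻¹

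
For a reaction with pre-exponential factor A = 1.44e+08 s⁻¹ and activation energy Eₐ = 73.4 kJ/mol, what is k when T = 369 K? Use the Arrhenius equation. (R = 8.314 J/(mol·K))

5.86e-03 s⁻¹

Step 1: Use the Arrhenius equation: k = A × exp(-Eₐ/RT)
Step 2: Convert Eₐ to J/mol: 73.4 kJ/mol = 73400 J/mol
Step 3: Calculate the exponent: -Eₐ/(RT) = -73400/(8.314 × 369) = -23.92543
Step 4: k = 1.44e+08 × exp(-23.92543)
Step 5: k = 1.44e+08 × 4.06741e-11 = 5.8571e-03 s⁻¹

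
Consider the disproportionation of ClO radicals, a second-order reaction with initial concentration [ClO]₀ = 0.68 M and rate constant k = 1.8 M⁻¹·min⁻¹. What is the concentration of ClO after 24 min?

0.02239 M

Step 1: For a second-order reaction: 1/[ClO] = 1/[ClO]₀ + kt
Step 2: 1/[ClO] = 1/0.68 + 1.8 × 24
Step 3: 1/[ClO] = 1.471 + 43.2 = 44.67
Step 4: [ClO] = 1/44.67 = 0.02239 M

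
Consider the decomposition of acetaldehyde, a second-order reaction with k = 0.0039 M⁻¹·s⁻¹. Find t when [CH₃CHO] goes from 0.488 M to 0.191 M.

817 s

Step 1: For second-order: t = (1/[CH₃CHO] - 1/[CH₃CHO]₀)/k
Step 2: t = (1/0.191 - 1/0.488)/0.0039
Step 3: t = (5.236 - 2.049)/0.0039
Step 4: t = 3.186/0.0039 = 817 s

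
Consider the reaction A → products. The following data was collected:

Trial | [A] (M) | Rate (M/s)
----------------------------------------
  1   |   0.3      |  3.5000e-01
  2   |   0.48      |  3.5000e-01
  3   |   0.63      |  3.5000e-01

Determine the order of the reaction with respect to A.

zeroth order (0)

Step 1: Compare trials - when concentration changes, rate stays constant.
Step 2: rate₂/rate₁ = 3.5000e-01/3.5000e-01 = 1
Step 3: [A]₂/[A]₁ = 0.48/0.3 = 1.6
Step 4: Since rate ratio ≈ (conc ratio)^0, the reaction is zeroth order.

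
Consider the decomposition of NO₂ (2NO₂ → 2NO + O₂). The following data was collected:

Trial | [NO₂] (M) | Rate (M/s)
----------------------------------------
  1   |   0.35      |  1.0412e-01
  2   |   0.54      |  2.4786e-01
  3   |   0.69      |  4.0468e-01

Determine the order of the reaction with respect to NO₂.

second order (2)

Step 1: Compare trials to find order n where rate₂/rate₁ = ([NO₂]₂/[NO₂]₁)^n
Step 2: rate₂/rate₁ = 2.4786e-01/1.0412e-01 = 2.38
Step 3: [NO₂]₂/[NO₂]₁ = 0.54/0.35 = 1.543
Step 4: n = ln(2.38)/ln(1.543) = 2.00 ≈ 2
Step 5: The reaction is second order in NO₂.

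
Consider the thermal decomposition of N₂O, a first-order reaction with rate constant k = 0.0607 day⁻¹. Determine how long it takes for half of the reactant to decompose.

11.42 day

Step 1: For a first-order reaction, t₁/₂ = ln(2)/k
Step 2: t₁/₂ = ln(2)/0.0607
Step 3: t₁/₂ = 0.6931/0.0607 = 11.42 day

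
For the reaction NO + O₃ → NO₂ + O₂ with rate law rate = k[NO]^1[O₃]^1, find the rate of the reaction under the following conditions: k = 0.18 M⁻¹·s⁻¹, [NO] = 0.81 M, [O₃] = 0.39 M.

0.05686 M/s

Step 1: The rate law is rate = k[NO]^1[O₃]^1
Step 2: Substitute: rate = 0.18 × (0.81)^1 × (0.39)^1
Step 3: rate = 0.18 × 0.81 × 0.39 = 0.056862 M/s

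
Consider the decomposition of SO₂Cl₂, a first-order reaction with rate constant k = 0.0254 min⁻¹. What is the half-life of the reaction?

27.29 min

Step 1: For a first-order reaction, t₁/₂ = ln(2)/k
Step 2: t₁/₂ = ln(2)/0.0254
Step 3: t₁/₂ = 0.6931/0.0254 = 27.29 min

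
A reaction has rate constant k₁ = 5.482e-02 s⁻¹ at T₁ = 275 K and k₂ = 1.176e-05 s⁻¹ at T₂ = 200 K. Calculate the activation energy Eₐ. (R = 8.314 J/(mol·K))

51.5 kJ/mol

Step 1: Use the two-temperature Arrhenius form: ln(k₂/k₁) = -Eₐ/R × (1/T₂ - 1/T₁)
Step 2: ln(k₂/k₁) = ln(1.176e-05/5.482e-02) = ln(0.00021452) = -8.44711
Step 3: 1/T₂ - 1/T₁ = 1/200 - 1/275 = 1.363636e-03 K⁻¹
Step 4: Eₐ = -R × ln(k₂/k₁) / (1/T₂ - 1/T₁) = -8.314 × -8.44711 / 1.363636e-03
Step 5: Eₐ = 5.1501e+04 J/mol = 51.5 kJ/mol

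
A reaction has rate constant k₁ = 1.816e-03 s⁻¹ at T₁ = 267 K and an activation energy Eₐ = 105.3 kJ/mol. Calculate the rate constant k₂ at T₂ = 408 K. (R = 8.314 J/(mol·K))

2.391e+04 s⁻¹

Step 1: Use the two-temperature Arrhenius form: ln(k₂/k₁) = -Eₐ/R × (1/T₂ - 1/T₁)
Step 2: Convert Eₐ to J/mol: 105.3 kJ/mol = 105300 J/mol
Step 3: 1/T₂ - 1/T₁ = 1/408 - 1/267 = -1.294338e-03 K⁻¹
Step 4: ln(k₂/k₁) = -105300/8.314 × -1.294338e-03 = 16.39329
Step 5: k₂ = k₁ × exp(16.39329) = 1.816e-03 × 1.31679e+07 = 2.391e+04 s⁻¹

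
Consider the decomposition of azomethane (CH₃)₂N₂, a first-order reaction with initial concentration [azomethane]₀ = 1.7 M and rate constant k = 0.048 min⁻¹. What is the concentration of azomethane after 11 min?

1.003 M

Step 1: For a first-order reaction: [azomethane] = [azomethane]₀ × e^(-kt)
Step 2: [azomethane] = 1.7 × e^(-0.048 × 11)
Step 3: [azomethane] = 1.7 × e^(-0.528)
Step 4: [azomethane] = 1.7 × 0.589783 = 1.003 M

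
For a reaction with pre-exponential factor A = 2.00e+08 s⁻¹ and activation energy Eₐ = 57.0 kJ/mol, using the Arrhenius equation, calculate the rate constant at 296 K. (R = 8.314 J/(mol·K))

1.75e-02 s⁻¹

Step 1: Use the Arrhenius equation: k = A × exp(-Eₐ/RT)
Step 2: Convert Eₐ to J/mol: 57.0 kJ/mol = 57000 J/mol
Step 3: Calculate the exponent: -Eₐ/(RT) = -57000/(8.314 × 296) = -23.16184
Step 4: k = 2.00e+08 × exp(-23.16184)
Step 5: k = 2.00e+08 × 8.72852e-11 = 1.7457e-02 s⁻¹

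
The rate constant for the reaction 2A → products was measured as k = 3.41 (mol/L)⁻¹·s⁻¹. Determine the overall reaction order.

second order (2)

Step 1: The units of k for an nth-order reaction are (concentration)^(1-n)·(time)⁻¹.
Step 2: Here k has units (mol/L)⁻¹·s⁻¹, so the concentration exponent is -1.
Step 3: 1 - n = -1 ⇒ n = 2. The reaction is second order.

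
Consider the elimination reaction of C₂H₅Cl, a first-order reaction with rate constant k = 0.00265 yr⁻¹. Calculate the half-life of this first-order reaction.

261.6 yr

Step 1: For a first-order reaction, t₁/₂ = ln(2)/k
Step 2: t₁/₂ = ln(2)/0.00265
Step 3: t₁/₂ = 0.6931/0.00265 = 261.6 yr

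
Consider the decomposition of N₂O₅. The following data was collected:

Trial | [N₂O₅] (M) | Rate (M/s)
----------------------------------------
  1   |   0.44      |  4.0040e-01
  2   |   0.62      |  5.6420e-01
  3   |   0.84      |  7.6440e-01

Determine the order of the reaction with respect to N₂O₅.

first order (1)

Step 1: Compare trials to find order n where rate₂/rate₁ = ([N₂O₅]₂/[N₂O₅]₁)^n
Step 2: rate₂/rate₁ = 5.6420e-01/4.0040e-01 = 1.409
Step 3: [N₂O₅]₂/[N₂O₅]₁ = 0.62/0.44 = 1.409
Step 4: n = ln(1.409)/ln(1.409) = 1.00 ≈ 1
Step 5: The reaction is first order in N₂O₅.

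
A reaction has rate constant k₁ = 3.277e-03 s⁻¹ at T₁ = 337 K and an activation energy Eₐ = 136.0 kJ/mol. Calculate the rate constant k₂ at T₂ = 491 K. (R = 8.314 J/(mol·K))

1.341e+04 s⁻¹

Step 1: Use the two-temperature Arrhenius form: ln(k₂/k₁) = -Eₐ/R × (1/T₂ - 1/T₁)
Step 2: Convert Eₐ to J/mol: 136.0 kJ/mol = 136000 J/mol
Step 3: 1/T₂ - 1/T₁ = 1/491 - 1/337 = -9.306992e-04 K⁻¹
Step 4: ln(k₂/k₁) = -136000/8.314 × -9.306992e-04 = 15.22433
Step 5: k₂ = k₁ × exp(15.22433) = 3.277e-03 × 4.09112e+06 = 1.341e+04 s⁻¹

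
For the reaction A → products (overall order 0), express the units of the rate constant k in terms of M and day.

M·day⁻¹

Step 1: For overall order n, rate = k × (concentration)^n.
Step 2: Rate has units M·day⁻¹; concentration term has units M^0.
Step 3: k = rate / (concentration)^n, so units of k = M^(1-0)·day⁻¹ = M·day⁻¹.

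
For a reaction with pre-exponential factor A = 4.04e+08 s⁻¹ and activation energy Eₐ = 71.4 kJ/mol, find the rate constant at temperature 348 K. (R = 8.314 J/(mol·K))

7.74e-03 s⁻¹

Step 1: Use the Arrhenius equation: k = A × exp(-Eₐ/RT)
Step 2: Convert Eₐ to J/mol: 71.4 kJ/mol = 71400 J/mol
Step 3: Calculate the exponent: -Eₐ/(RT) = -71400/(8.314 × 348) = -24.67794
Step 4: k = 4.04e+08 × exp(-24.67794)
Step 5: k = 4.04e+08 × 1.91649e-11 = 7.7426e-03 s⁻¹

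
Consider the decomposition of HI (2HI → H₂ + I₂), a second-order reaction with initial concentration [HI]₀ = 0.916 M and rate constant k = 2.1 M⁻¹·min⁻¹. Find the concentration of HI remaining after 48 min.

0.009814 M

Step 1: For a second-order reaction: 1/[HI] = 1/[HI]₀ + kt
Step 2: 1/[HI] = 1/0.916 + 2.1 × 48
Step 3: 1/[HI] = 1.092 + 100.8 = 101.9
Step 4: [HI] = 1/101.9 = 0.009814 M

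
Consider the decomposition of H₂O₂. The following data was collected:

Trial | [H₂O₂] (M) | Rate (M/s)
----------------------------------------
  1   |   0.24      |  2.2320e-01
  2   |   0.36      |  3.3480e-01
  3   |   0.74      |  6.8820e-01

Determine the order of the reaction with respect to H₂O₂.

first order (1)

Step 1: Compare trials to find order n where rate₂/rate₁ = ([H₂O₂]₂/[H₂O₂]₁)^n
Step 2: rate₂/rate₁ = 3.3480e-01/2.2320e-01 = 1.5
Step 3: [H₂O₂]₂/[H₂O₂]₁ = 0.36/0.24 = 1.5
Step 4: n = ln(1.5)/ln(1.5) = 1.00 ≈ 1
Step 5: The reaction is first order in H₂O₂.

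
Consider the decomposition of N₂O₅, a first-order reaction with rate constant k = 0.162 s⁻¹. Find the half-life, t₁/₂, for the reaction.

4.279 s

Step 1: For a first-order reaction, t₁/₂ = ln(2)/k
Step 2: t₁/₂ = ln(2)/0.162
Step 3: t₁/₂ = 0.6931/0.162 = 4.279 s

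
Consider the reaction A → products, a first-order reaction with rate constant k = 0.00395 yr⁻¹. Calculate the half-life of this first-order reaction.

175.5 yr

Step 1: For a first-order reaction, t₁/₂ = ln(2)/k
Step 2: t₁/₂ = ln(2)/0.00395
Step 3: t₁/₂ = 0.6931/0.00395 = 175.5 yr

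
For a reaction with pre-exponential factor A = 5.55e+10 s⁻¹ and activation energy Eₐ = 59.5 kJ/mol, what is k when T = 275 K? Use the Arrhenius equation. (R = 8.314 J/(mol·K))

2.77e-01 s⁻¹

Step 1: Use the Arrhenius equation: k = A × exp(-Eₐ/RT)
Step 2: Convert Eₐ to J/mol: 59.5 kJ/mol = 59500 J/mol
Step 3: Calculate the exponent: -Eₐ/(RT) = -59500/(8.314 × 275) = -26.02401
Step 4: k = 5.55e+10 × exp(-26.02401)
Step 5: k = 5.55e+10 × 4.98788e-12 = 2.7683e-01 s⁻¹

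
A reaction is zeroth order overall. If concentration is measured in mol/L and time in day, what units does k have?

mol/L·day⁻¹

Step 1: For overall order n, rate = k × (concentration)^n.
Step 2: Rate has units mol/L·day⁻¹; concentration term has units (mol/L)^0.
Step 3: k = rate / (concentration)^n, so units of k = (mol/L)^(1-0)·day⁻¹ = mol/L·day⁻¹.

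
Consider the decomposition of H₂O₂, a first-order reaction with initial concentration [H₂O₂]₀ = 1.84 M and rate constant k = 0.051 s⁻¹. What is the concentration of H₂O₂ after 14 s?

0.901 M

Step 1: For a first-order reaction: [H₂O₂] = [H₂O₂]₀ × e^(-kt)
Step 2: [H₂O₂] = 1.84 × e^(-0.051 × 14)
Step 3: [H₂O₂] = 1.84 × e^(-0.714)
Step 4: [H₂O₂] = 1.84 × 0.489682 = 0.901 M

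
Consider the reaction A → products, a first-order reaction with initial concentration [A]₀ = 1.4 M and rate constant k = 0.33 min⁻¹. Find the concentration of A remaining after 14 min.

0.01379 M

Step 1: For a first-order reaction: [A] = [A]₀ × e^(-kt)
Step 2: [A] = 1.4 × e^(-0.33 × 14)
Step 3: [A] = 1.4 × e^(-4.62)
Step 4: [A] = 1.4 × 0.0098528 = 0.01379 M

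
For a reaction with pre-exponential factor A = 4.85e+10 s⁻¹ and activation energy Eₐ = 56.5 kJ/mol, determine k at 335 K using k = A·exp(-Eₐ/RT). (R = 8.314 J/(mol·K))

7.51e+01 s⁻¹

Step 1: Use the Arrhenius equation: k = A × exp(-Eₐ/RT)
Step 2: Convert Eₐ to J/mol: 56.5 kJ/mol = 56500 J/mol
Step 3: Calculate the exponent: -Eₐ/(RT) = -56500/(8.314 × 335) = -20.28587
Step 4: k = 4.85e+10 × exp(-20.28587)
Step 5: k = 4.85e+10 × 1.54867e-09 = 7.5110e+01 s⁻¹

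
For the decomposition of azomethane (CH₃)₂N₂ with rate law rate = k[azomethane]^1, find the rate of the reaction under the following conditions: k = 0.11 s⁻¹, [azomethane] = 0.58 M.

0.0638 M/s

Step 1: Identify the rate law: rate = k[azomethane]^1
Step 2: Substitute values: rate = 0.11 × (0.58)^1
Step 3: Calculate: rate = 0.11 × 0.58 = 0.0638 M/s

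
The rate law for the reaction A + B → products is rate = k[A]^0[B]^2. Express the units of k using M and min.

M⁻¹·min⁻¹

Step 1: Overall order = 0 + 2 = 2.
Step 2: rate has units M·min⁻¹; [A]^0[B]^2 has units M^2.
Step 3: k = rate/([A]^0[B]^2), so units of k = M^(1-2)·min⁻¹ = M⁻¹·min⁻¹.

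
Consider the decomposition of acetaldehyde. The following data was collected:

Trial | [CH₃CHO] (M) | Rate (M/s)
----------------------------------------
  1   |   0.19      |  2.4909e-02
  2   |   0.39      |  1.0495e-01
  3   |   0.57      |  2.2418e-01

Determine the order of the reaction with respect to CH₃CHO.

second order (2)

Step 1: Compare trials to find order n where rate₂/rate₁ = ([CH₃CHO]₂/[CH₃CHO]₁)^n
Step 2: rate₂/rate₁ = 1.0495e-01/2.4909e-02 = 4.213
Step 3: [CH₃CHO]₂/[CH₃CHO]₁ = 0.39/0.19 = 2.053
Step 4: n = ln(4.213)/ln(2.053) = 2.00 ≈ 2
Step 5: The reaction is second order in CH₃CHO.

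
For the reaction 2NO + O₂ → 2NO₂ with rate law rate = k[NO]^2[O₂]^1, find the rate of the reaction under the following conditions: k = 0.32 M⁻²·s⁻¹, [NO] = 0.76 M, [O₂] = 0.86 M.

0.159 M/s

Step 1: The rate law is rate = k[NO]^2[O₂]^1
Step 2: Substitute: rate = 0.32 × (0.76)^2 × (0.86)^1
Step 3: rate = 0.32 × 0.5776 × 0.86 = 0.158956 M/s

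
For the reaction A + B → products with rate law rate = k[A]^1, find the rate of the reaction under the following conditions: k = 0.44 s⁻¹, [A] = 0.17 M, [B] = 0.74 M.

0.0748 M/s

Step 1: The rate law is rate = k[A]^1
Step 2: Note that the rate does not depend on [B] (zero order in B).
Step 3: rate = 0.44 × (0.17)^1 = 0.0748 M/s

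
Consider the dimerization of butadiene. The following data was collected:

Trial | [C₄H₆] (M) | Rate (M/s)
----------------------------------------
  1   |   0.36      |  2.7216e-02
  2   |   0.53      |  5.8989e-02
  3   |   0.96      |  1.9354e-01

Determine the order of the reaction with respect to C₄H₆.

second order (2)

Step 1: Compare trials to find order n where rate₂/rate₁ = ([C₄H₆]₂/[C₄H₆]₁)^n
Step 2: rate₂/rate₁ = 5.8989e-02/2.7216e-02 = 2.167
Step 3: [C₄H₆]₂/[C₄H₆]₁ = 0.53/0.36 = 1.472
Step 4: n = ln(2.167)/ln(1.472) = 2.00 ≈ 2
Step 5: The reaction is second order in C₄H₆.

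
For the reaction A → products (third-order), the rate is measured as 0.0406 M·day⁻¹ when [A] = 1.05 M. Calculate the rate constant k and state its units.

0.03507 M⁻²·day⁻¹

Step 1: rate = k[A]^3, so k = rate / [A]^3.
Step 2: k = 0.0406 / (1.05)^3 = 0.0406 / 1.158.
Step 3: k = 0.03507 M⁻²·day⁻¹.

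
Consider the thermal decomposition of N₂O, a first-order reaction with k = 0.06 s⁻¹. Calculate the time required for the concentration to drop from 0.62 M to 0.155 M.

23.1 s

Step 1: For first-order: t = ln([N₂O]₀/[N₂O])/k
Step 2: t = ln(0.62/0.155)/0.06
Step 3: t = ln(4)/0.06
Step 4: t = 1.386/0.06 = 23.1 s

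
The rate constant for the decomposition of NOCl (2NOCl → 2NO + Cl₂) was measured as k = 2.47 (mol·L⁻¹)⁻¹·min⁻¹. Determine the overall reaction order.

second order (2)

Step 1: The units of k for an nth-order reaction are (concentration)^(1-n)·(time)⁻¹.
Step 2: Here k has units (mol·L⁻¹)⁻¹·min⁻¹, so the concentration exponent is -1.
Step 3: 1 - n = -1 ⇒ n = 2. The reaction is second order.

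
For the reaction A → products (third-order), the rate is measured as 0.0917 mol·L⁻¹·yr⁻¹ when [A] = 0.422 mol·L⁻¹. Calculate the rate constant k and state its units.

1.22 (mol·L⁻¹)⁻²·yr⁻¹

Step 1: rate = k[A]^3, so k = rate / [A]^3.
Step 2: k = 0.0917 / (0.422)^3 = 0.0917 / 0.07515.
Step 3: k = 1.22 (mol·L⁻¹)⁻²·yr⁻¹.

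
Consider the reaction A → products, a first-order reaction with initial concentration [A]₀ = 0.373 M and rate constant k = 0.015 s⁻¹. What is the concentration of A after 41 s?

0.2017 M

Step 1: For a first-order reaction: [A] = [A]₀ × e^(-kt)
Step 2: [A] = 0.373 × e^(-0.015 × 41)
Step 3: [A] = 0.373 × e^(-0.615)
Step 4: [A] = 0.373 × 0.540641 = 0.2017 M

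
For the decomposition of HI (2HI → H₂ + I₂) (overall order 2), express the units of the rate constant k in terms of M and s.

M⁻¹·s⁻¹

Step 1: For overall order n, rate = k × (concentration)^n.
Step 2: Rate has units M·s⁻¹; concentration term has units M^2.
Step 3: k = rate / (concentration)^n, so units of k = M^(1-2)·s⁻¹ = M⁻¹·s⁻¹.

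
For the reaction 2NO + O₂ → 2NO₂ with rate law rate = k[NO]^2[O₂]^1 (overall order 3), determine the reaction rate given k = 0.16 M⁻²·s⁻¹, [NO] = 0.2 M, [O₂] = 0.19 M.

0.001216 M/s

Step 1: The rate law is rate = k[NO]^2[O₂]^1, overall order = 2+1 = 3
Step 2: Substitute values: rate = 0.16 × (0.2)^2 × (0.19)^1
Step 3: rate = 0.16 × 0.04 × 0.19 = 0.001216 M/s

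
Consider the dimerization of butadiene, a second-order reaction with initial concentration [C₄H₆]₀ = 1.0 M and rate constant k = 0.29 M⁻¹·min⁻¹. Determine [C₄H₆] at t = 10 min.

0.2564 M

Step 1: For a second-order reaction: 1/[C₄H₆] = 1/[C₄H₆]₀ + kt
Step 2: 1/[C₄H₆] = 1/1.0 + 0.29 × 10
Step 3: 1/[C₄H₆] = 1 + 2.9 = 3.9
Step 4: [C₄H₆] = 1/3.9 = 0.2564 M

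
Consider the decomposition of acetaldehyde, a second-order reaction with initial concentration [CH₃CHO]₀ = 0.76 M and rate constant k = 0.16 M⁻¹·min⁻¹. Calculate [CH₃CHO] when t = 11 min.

0.3251 M

Step 1: For a second-order reaction: 1/[CH₃CHO] = 1/[CH₃CHO]₀ + kt
Step 2: 1/[CH₃CHO] = 1/0.76 + 0.16 × 11
Step 3: 1/[CH₃CHO] = 1.316 + 1.76 = 3.076
Step 4: [CH₃CHO] = 1/3.076 = 0.3251 M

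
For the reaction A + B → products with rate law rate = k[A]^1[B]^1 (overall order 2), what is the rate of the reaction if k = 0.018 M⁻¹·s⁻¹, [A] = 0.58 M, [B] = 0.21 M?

0.002192 M/s

Step 1: The rate law is rate = k[A]^1[B]^1, overall order = 1+1 = 2
Step 2: Substitute values: rate = 0.018 × (0.58)^1 × (0.21)^1
Step 3: rate = 0.018 × 0.58 × 0.21 = 0.0021924 M/s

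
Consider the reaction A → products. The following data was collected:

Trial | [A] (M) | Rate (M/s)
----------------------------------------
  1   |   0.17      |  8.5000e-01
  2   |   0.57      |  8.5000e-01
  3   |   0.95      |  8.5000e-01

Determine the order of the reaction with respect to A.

zeroth order (0)

Step 1: Compare trials - when concentration changes, rate stays constant.
Step 2: rate₂/rate₁ = 8.5000e-01/8.5000e-01 = 1
Step 3: [A]₂/[A]₁ = 0.57/0.17 = 3.353
Step 4: Since rate ratio ≈ (conc ratio)^0, the reaction is zeroth order.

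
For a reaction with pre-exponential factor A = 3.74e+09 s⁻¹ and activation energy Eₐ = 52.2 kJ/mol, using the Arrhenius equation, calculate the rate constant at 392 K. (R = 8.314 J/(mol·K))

4.14e+02 s⁻¹

Step 1: Use the Arrhenius equation: k = A × exp(-Eₐ/RT)
Step 2: Convert Eₐ to J/mol: 52.2 kJ/mol = 52200 J/mol
Step 3: Calculate the exponent: -Eₐ/(RT) = -52200/(8.314 × 392) = -16.01675
Step 4: k = 3.74e+09 × exp(-16.01675)
Step 5: k = 3.74e+09 × 1.10666e-07 = 4.1389e+02 s⁻¹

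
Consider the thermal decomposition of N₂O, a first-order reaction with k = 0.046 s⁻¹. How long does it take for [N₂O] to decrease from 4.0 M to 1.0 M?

30.14 s

Step 1: For first-order: t = ln([N₂O]₀/[N₂O])/k
Step 2: t = ln(4.0/1.0)/0.046
Step 3: t = ln(4)/0.046
Step 4: t = 1.386/0.046 = 30.14 s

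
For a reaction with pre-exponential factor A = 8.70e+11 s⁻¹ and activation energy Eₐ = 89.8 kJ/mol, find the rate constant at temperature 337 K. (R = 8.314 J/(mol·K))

1.05e-02 s⁻¹

Step 1: Use the Arrhenius equation: k = A × exp(-Eₐ/RT)
Step 2: Convert Eₐ to J/mol: 89.8 kJ/mol = 89800 J/mol
Step 3: Calculate the exponent: -Eₐ/(RT) = -89800/(8.314 × 337) = -32.05062
Step 4: k = 8.70e+11 × exp(-32.05062)
Step 5: k = 8.70e+11 × 1.20391e-14 = 1.0474e-02 s⁻¹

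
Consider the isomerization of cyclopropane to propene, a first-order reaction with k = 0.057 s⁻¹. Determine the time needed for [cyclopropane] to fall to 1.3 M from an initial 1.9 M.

6.658 s

Step 1: For first-order: t = ln([cyclopropane]₀/[cyclopropane])/k
Step 2: t = ln(1.9/1.3)/0.057
Step 3: t = ln(1.462)/0.057
Step 4: t = 0.3795/0.057 = 6.658 s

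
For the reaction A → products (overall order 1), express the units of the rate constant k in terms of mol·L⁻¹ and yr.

yr⁻¹

Step 1: For overall order n, rate = k × (concentration)^n.
Step 2: Rate has units mol·L⁻¹·yr⁻¹; concentration term has units (mol·L⁻¹)^1.
Step 3: k = rate / (concentration)^n, so units of k = (mol·L⁻¹)^(1-1)·yr⁻¹ = yr⁻¹.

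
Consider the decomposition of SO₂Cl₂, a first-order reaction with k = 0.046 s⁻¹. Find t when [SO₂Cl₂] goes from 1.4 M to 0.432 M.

25.56 s

Step 1: For first-order: t = ln([SO₂Cl₂]₀/[SO₂Cl₂])/k
Step 2: t = ln(1.4/0.432)/0.046
Step 3: t = ln(3.241)/0.046
Step 4: t = 1.176/0.046 = 25.56 s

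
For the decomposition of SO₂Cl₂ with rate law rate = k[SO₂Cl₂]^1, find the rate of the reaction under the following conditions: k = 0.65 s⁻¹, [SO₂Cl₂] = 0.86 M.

0.559 M/s

Step 1: Identify the rate law: rate = k[SO₂Cl₂]^1
Step 2: Substitute values: rate = 0.65 × (0.86)^1
Step 3: Calculate: rate = 0.65 × 0.86 = 0.559 M/s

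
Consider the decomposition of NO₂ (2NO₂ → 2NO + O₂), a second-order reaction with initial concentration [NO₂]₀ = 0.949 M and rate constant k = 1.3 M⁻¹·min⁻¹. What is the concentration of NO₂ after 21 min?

0.03527 M

Step 1: For a second-order reaction: 1/[NO₂] = 1/[NO₂]₀ + kt
Step 2: 1/[NO₂] = 1/0.949 + 1.3 × 21
Step 3: 1/[NO₂] = 1.054 + 27.3 = 28.35
Step 4: [NO₂] = 1/28.35 = 0.03527 M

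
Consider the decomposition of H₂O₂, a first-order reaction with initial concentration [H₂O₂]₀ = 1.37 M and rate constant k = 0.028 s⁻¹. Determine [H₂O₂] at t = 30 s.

0.5914 M

Step 1: For a first-order reaction: [H₂O₂] = [H₂O₂]₀ × e^(-kt)
Step 2: [H₂O₂] = 1.37 × e^(-0.028 × 30)
Step 3: [H₂O₂] = 1.37 × e^(-0.84)
Step 4: [H₂O₂] = 1.37 × 0.431711 = 0.5914 M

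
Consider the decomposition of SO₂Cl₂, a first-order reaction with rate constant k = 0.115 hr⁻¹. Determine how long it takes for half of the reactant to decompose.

6.027 hr

Step 1: For a first-order reaction, t₁/₂ = ln(2)/k
Step 2: t₁/₂ = ln(2)/0.115
Step 3: t₁/₂ = 0.6931/0.115 = 6.027 hr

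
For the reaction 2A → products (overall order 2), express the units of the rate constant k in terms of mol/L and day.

(mol/L)⁻¹·day⁻¹

Step 1: For overall order n, rate = k × (concentration)^n.
Step 2: Rate has units mol/L·day⁻¹; concentration term has units (mol/L)^2.
Step 3: k = rate / (concentration)^n, so units of k = (mol/L)^(1-2)·day⁻¹ = (mol/L)⁻¹·day⁻¹.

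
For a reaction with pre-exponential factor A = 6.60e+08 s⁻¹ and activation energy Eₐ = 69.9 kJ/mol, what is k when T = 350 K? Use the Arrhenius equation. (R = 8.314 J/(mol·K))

2.44e-02 s⁻¹

Step 1: Use the Arrhenius equation: k = A × exp(-Eₐ/RT)
Step 2: Convert Eₐ to J/mol: 69.9 kJ/mol = 69900 J/mol
Step 3: Calculate the exponent: -Eₐ/(RT) = -69900/(8.314 × 350) = -24.02144
Step 4: k = 6.60e+08 × exp(-24.02144)
Step 5: k = 6.60e+08 × 3.69506e-11 = 2.4387e-02 s⁻¹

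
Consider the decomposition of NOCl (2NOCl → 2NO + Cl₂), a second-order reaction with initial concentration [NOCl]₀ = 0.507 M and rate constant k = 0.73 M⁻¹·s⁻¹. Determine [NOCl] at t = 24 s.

0.0513 M

Step 1: For a second-order reaction: 1/[NOCl] = 1/[NOCl]₀ + kt
Step 2: 1/[NOCl] = 1/0.507 + 0.73 × 24
Step 3: 1/[NOCl] = 1.972 + 17.52 = 19.49
Step 4: [NOCl] = 1/19.49 = 0.0513 M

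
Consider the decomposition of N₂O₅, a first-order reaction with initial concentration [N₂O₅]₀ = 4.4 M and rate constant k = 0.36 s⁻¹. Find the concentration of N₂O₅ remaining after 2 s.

2.142 M

Step 1: For a first-order reaction: [N₂O₅] = [N₂O₅]₀ × e^(-kt)
Step 2: [N₂O₅] = 4.4 × e^(-0.36 × 2)
Step 3: [N₂O₅] = 4.4 × e^(-0.72)
Step 4: [N₂O₅] = 4.4 × 0.486752 = 2.142 M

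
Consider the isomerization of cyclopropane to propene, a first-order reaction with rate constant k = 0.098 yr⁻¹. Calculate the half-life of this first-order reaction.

7.073 yr

Step 1: For a first-order reaction, t₁/₂ = ln(2)/k
Step 2: t₁/₂ = ln(2)/0.098
Step 3: t₁/₂ = 0.6931/0.098 = 7.073 yr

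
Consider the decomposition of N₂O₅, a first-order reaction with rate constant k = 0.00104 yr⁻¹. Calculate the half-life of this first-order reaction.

666.5 yr

Step 1: For a first-order reaction, t₁/₂ = ln(2)/k
Step 2: t₁/₂ = ln(2)/0.00104
Step 3: t₁/₂ = 0.6931/0.00104 = 666.5 yr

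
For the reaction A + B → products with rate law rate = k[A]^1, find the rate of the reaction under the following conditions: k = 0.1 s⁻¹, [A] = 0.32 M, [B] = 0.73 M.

0.032 M/s

Step 1: The rate law is rate = k[A]^1
Step 2: Note that the rate does not depend on [B] (zero order in B).
Step 3: rate = 0.1 × (0.32)^1 = 0.032 M/s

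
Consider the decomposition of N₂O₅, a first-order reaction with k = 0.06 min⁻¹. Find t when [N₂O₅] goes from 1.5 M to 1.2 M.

3.719 min

Step 1: For first-order: t = ln([N₂O₅]₀/[N₂O₅])/k
Step 2: t = ln(1.5/1.2)/0.06
Step 3: t = ln(1.25)/0.06
Step 4: t = 0.2231/0.06 = 3.719 min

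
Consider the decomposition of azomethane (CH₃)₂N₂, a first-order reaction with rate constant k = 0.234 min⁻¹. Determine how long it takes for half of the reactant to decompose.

2.962 min

Step 1: For a first-order reaction, t₁/₂ = ln(2)/k
Step 2: t₁/₂ = ln(2)/0.234
Step 3: t₁/₂ = 0.6931/0.234 = 2.962 min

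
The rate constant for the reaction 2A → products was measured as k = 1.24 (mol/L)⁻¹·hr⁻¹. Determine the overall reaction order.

second order (2)

Step 1: The units of k for an nth-order reaction are (concentration)^(1-n)·(time)⁻¹.
Step 2: Here k has units (mol/L)⁻¹·hr⁻¹, so the concentration exponent is -1.
Step 3: 1 - n = -1 ⇒ n = 2. The reaction is second order.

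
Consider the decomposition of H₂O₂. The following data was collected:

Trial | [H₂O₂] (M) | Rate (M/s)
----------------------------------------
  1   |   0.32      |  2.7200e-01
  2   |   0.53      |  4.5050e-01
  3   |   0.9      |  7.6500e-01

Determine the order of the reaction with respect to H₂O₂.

first order (1)

Step 1: Compare trials to find order n where rate₂/rate₁ = ([H₂O₂]₂/[H₂O₂]₁)^n
Step 2: rate₂/rate₁ = 4.5050e-01/2.7200e-01 = 1.656
Step 3: [H₂O₂]₂/[H₂O₂]₁ = 0.53/0.32 = 1.656
Step 4: n = ln(1.656)/ln(1.656) = 1.00 ≈ 1
Step 5: The reaction is first order in H₂O₂.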